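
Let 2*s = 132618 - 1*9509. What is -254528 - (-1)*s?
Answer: -385947/2 ≈ -1.9297e+5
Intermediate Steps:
s = 123109/2 (s = (132618 - 1*9509)/2 = (132618 - 9509)/2 = (½)*123109 = 123109/2 ≈ 61555.)
-254528 - (-1)*s = -254528 - (-1)*123109/2 = -254528 - 1*(-123109/2) = -254528 + 123109/2 = -385947/2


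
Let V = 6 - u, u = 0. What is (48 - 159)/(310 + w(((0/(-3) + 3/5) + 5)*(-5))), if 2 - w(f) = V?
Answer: -37/102 ≈ -0.36275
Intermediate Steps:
V = 6 (V = 6 - 1*0 = 6 + 0 = 6)
w(f) = -4 (w(f) = 2 - 1*6 = 2 - 6 = -4)
(48 - 159)/(310 + w(((0/(-3) + 3/5) + 5)*(-5))) = (48 - 159)/(310 - 4) = -111/306 = -111*1/306 = -37/102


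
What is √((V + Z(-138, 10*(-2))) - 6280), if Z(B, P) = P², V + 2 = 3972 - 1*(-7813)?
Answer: √5903 ≈ 76.831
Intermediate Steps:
V = 11783 (V = -2 + (3972 - 1*(-7813)) = -2 + (3972 + 7813) = -2 + 11785 = 11783)
√((V + Z(-138, 10*(-2))) - 6280) = √((11783 + (10*(-2))²) - 6280) = √((11783 + (-20)²) - 6280) = √((11783 + 400) - 6280) = √(12183 - 6280) = √5903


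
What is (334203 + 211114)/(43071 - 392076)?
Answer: -10289/6585 ≈ -1.5625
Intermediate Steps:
(334203 + 211114)/(43071 - 392076) = 545317/(-349005) = 545317*(-1/349005) = -10289/6585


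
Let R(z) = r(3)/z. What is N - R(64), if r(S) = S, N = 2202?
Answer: 140925/64 ≈ 2202.0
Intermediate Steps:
R(z) = 3/z
N - R(64) = 2202 - 3/64 = 140925/64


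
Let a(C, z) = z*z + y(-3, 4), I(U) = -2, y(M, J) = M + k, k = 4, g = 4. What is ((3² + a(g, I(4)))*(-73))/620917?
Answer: -1022/620917 ≈ -0.0016460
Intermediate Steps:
y(M, J) = 4 + M (y(M, J) = M + 4 = 4 + M)
a(C, z) = 1 + z² (a(C, z) = z*z + (4 - 3) = z² + 1 = 1 + z²)
((3² + a(g, I(4)))*(-73))/620917 = ((3² + (1 + (-2)²))*(-73))/620917 = ((9 + (1 + 4))*(-73))*(1/620917) = ((9 + 5)*(-73))*(1/620917) = (14*(-73))*(1/620917) = -1022*1/620917 = -1022/620917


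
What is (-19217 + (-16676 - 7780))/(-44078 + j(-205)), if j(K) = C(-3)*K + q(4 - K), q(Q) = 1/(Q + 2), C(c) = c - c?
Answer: 9215003/9300457 ≈ 0.99081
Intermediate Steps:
C(c) = 0
q(Q) = 1/(2 + Q)
j(K) = 1/(6 - K) (j(K) = 0*K + 1/(2 + (4 - K)) = 0 + 1/(6 - K) = 1/(6 - K))
(-19217 + (-16676 - 7780))/(-44078 + j(-205)) = (-19217 + (-16676 - 7780))/(-44078 - 1/(-6 - 205)) = (-19217 - 24456)/(-44078 - 1/(-211)) = -43673/(-44078 - 1*(-1/211)) = -43673/(-44078 + 1/211) = -43673/(-9300457/211) = -43673*(-211/9300457) = 9215003/9300457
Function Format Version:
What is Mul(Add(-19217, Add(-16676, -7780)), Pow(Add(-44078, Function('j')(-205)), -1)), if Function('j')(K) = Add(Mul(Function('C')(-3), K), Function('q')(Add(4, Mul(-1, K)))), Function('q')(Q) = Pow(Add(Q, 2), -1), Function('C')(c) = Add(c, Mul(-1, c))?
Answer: Rational(9215003, 9300457) ≈ 0.99081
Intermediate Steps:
Function('C')(c) = 0
Function('q')(Q) = Pow(Add(2, Q), -1)
Function('j')(K) = Pow(Add(6, Mul(-1, K)), -1) (Function('j')(K) = Add(Mul(0, K), Pow(Add(2, Add(4, Mul(-1, K))), -1)) = Add(0, Pow(Add(6, Mul(-1, K)), -1)) = Pow(Add(6, Mul(-1, K)), -1))
Mul(Add(-19217, Add(-16676, -7780)), Pow(Add(-44078, Function('j')(-205)), -1)) = Mul(Add(-19217, Add(-16676, -7780)), Pow(Add(-44078, Mul(-1, Pow(Add(-6, -205), -1))), -1)) = Mul(Add(-19217, -24456), Pow(Add(-44078, Mul(-1, Pow(-211, -1))), -1)) = Mul(-43673, Pow(Add(-44078, Mul(-1, Rational(-1, 211))), -1)) = Mul(-43673, Pow(Add(-44078, Rational(1, 211)), -1)) = Mul(-43673, Pow(Rational(-9300457, 211), -1)) = Mul(-43673, Rational(-211, 9300457)) = Rational(9215003, 9300457)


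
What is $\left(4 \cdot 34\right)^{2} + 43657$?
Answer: $62153$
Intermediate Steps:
$\left(4 \cdot 34\right)^{2} + 43657 = 136^{2} + 43657 = 18496 + 43657 = 62153$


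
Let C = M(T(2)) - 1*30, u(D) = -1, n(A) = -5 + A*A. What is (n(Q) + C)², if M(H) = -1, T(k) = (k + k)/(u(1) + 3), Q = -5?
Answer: 121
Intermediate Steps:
n(A) = -5 + A²
T(k) = k (T(k) = (k + k)/(-1 + 3) = (2*k)/2 = (2*k)*(½) = k)
C = -31 (C = -1 - 1*30 = -1 - 30 = -31)
(n(Q) + C)² = ((-5 + (-5)²) - 31)² = ((-5 + 25) - 31)² = (20 - 31)² = (-11)² = 121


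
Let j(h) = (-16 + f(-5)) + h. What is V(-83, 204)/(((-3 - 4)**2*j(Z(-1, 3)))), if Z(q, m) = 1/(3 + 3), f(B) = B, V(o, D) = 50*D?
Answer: -2448/245 ≈ -9.9918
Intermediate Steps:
Z(q, m) = 1/6
j(h) = -21 + h (j(h) = (-16 - 5) + h = -21 + h)
V(-83, 204)/(((-3 - 4)**2*j(Z(-1, 3)))) = (50*204)/(((-3 - 4)**2*(-21 + 1/6))) = 10200/(((-7)**2*(-125/6))) = 10200/((49*(-125/6))) = 10200/(-6125/6) = 10200*(-6/6125) = -2448/245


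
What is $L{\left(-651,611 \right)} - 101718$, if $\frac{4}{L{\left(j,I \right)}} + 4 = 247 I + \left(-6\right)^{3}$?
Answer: $- \frac{15328597442}{150697} \approx -1.0172 \cdot 10^{5}$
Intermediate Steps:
$L{\left(j,I \right)} = \frac{4}{-220 + 247 I}$ ($L{\left(j,I \right)} = \frac{4}{-4 + \left(247 I + \left(-6\right)^{3}\right)} = \frac{4}{-4 + \left(247 I - 216\right)} = \frac{4}{-4 + \left(-216 + 247 I\right)} = \frac{4}{-220 + 247 I}$)
$L{\left(-651,611 \right)} - 101718 = \frac{4}{-220 + 247 \cdot 611} - 101718 = \frac{4}{-220 + 150917} - 101718 = \frac{4}{150697} - 101718 = - \frac{15328597442}{150697}$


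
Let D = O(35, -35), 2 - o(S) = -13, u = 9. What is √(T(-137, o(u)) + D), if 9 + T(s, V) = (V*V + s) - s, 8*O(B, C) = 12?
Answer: √870/2 ≈ 14.748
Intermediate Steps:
O(B, C) = 3/2 (O(B, C) = (⅛)*12 = 3/2)
o(S) = 15 (o(S) = 2 - 1*(-13) = 2 + 13 = 15)
D = 3/2 ≈ 1.5000
T(s, V) = -9 + V² (T(s, V) = -9 + ((V*V + s) - s) = -9 + ((V² + s) - s) = -9 + ((s + V²) - s) = -9 + V²)
√(T(-137, o(u)) + D) = √((-9 + 15²) + 3/2) = √((-9 + 225) + 3/2) = √(216 + 3/2) = √(435/2) = √870/2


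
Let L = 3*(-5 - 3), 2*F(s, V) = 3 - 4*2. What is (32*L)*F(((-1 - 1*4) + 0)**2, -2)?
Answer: 1920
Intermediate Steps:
F(s, V) = -5/2 (F(s, V) = (3 - 4*2)/2 = (3 - 8)/2 = (1/2)*(-5) = -5/2)
L = -24 (L = 3*(-8) = -24)
(32*L)*F(((-1 - 1*4) + 0)**2, -2) = (32*(-24))*(-5/2) = -768*(-5/2) = 1920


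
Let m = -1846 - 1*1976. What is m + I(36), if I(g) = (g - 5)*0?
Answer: -3822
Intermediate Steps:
I(g) = 0 (I(g) = (-5 + g)*0 = 0)
m = -3822 (m = -1846 - 1976 = -3822)
m + I(36) = -3822 + 0 = -3822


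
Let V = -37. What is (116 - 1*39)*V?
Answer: -2849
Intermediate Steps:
(116 - 1*39)*V = (116 - 1*39)*(-37) = (116 - 39)*(-37) = 77*(-37) = -2849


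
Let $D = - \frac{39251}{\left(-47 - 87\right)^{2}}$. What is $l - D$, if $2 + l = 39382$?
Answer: $\frac{707146531}{17956} \approx 39382.0$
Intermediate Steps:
$l = 39380$ ($l = -2 + 39382 = 39380$)
$D = - \frac{39251}{17956}$ ($D = - \frac{39251}{\left(-134\right)^{2}} = - \frac{39251}{17956} \approx -2.186$)
$l - D = 39380 - - \frac{39251}{17956} = 39380 + \frac{39251}{17956} = \frac{707146531}{17956}$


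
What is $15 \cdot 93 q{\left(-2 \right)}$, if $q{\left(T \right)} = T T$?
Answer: $5580$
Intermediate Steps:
$q{\left(T \right)} = T^{2}$
$15 \cdot 93 q{\left(-2 \right)} = 15 \cdot 93 \left(-2\right)^{2} = 1395 \cdot 4 = 5580$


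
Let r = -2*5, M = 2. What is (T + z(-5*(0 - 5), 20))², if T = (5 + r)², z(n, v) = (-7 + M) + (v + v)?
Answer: 3600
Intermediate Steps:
r = -10
z(n, v) = -5 + 2*v (z(n, v) = (-7 + 2) + (v + v) = -5 + 2*v)
T = 25 (T = (5 - 10)² = (-5)² = 25)
(T + z(-5*(0 - 5), 20))² = (25 + (-5 + 2*20))² = (25 + (-5 + 40))² = (25 + 35)² = 60² = 3600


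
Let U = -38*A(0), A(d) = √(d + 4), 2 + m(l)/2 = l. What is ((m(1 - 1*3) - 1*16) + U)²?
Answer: 10000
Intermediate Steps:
m(l) = -4 + 2*l
A(d) = √(4 + d)
U = -76 (U = -38*√(4 + 0) = -38*√4 = -38*2 = -76)
((m(1 - 1*3) - 1*16) + U)² = (((-4 + 2*(1 - 1*3)) - 1*16) - 76)² = (((-4 + 2*(1 - 3)) - 16) - 76)² = (((-4 + 2*(-2)) - 16) - 76)² = (((-4 - 4) - 16) - 76)² = ((-8 - 16) - 76)² = (-24 - 76)² = (-100)² = 10000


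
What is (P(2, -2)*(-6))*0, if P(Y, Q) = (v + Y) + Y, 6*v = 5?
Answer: 0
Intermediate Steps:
v = 5/6 (v = (1/6)*5 = 5/6 ≈ 0.83333)
P(Y, Q) = 5/6 + 2*Y (P(Y, Q) = (5/6 + Y) + Y = 5/6 + 2*Y)
(P(2, -2)*(-6))*0 = ((5/6 + 2*2)*(-6))*0 = ((5/6 + 4)*(-6))*0 = ((29/6)*(-6))*0 = -29*0 = 0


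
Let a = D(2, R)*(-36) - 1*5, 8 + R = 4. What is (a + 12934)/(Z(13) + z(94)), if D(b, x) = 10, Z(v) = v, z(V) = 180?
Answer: 12569/193 ≈ 65.124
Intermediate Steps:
R = -4 (R = -8 + 4 = -4)
a = -365 (a = 10*(-36) - 1*5 = -360 - 5 = -365)
(a + 12934)/(Z(13) + z(94)) = (-365 + 12934)/(13 + 180) = 12569/193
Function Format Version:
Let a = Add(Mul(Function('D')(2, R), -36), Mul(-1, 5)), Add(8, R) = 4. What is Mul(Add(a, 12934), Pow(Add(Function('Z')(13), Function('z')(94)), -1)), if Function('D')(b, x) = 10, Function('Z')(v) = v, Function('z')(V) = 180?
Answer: Rational(12569, 193) ≈ 65.124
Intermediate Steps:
R = -4 (R = Add(-8, 4) = -4)
a = -365 (a = Add(Mul(10, -36), Mul(-1, 5)) = Add(-360, -5) = -365)
Mul(Add(a, 12934), Pow(Add(Function('Z')(13), Function('z')(94)), -1)) = Mul(Add(-365, 12934), Pow(Add(13, 180), -1)) = Mul(12569, Pow(193, -1)) = Mul(12569, Rational(1, 193)) = Rational(12569, 193)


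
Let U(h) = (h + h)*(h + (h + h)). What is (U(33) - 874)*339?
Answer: 1918740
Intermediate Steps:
U(h) = 6*h² (U(h) = (2*h)*(h + 2*h) = (2*h)*(3*h) = 6*h²)
(U(33) - 874)*339 = (6*33² - 874)*339 = (6*1089 - 874)*339 = (6534 - 874)*339 = 5660*339 = 1918740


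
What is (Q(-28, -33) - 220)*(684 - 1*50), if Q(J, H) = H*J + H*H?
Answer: 1136762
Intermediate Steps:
Q(J, H) = H² + H*J (Q(J, H) = H*J + H² = H² + H*J)
(Q(-28, -33) - 220)*(684 - 1*50) = (-33*(-33 - 28) - 220)*(684 - 1*50) = (-33*(-61) - 220)*(684 - 50) = (2013 - 220)*634 = 1793*634 = 1136762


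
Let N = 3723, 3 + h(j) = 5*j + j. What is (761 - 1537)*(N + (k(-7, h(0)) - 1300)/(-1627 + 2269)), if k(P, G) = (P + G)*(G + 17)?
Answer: -308941896/107 ≈ -2.8873e+6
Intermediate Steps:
h(j) = -3 + 6*j (h(j) = -3 + (5*j + j) = -3 + 6*j)
k(P, G) = (17 + G)*(G + P) (k(P, G) = (G + P)*(17 + G) = (17 + G)*(G + P))
(761 - 1537)*(N + (k(-7, h(0)) - 1300)/(-1627 + 2269)) = (761 - 1537)*(3723 + (((-3 + 6*0)**2 + 17*(-3 + 6*0) + 17*(-7) + (-3 + 6*0)*(-7)) - 1300)/(-1627 + 2269)) = -776*(3723 + (((-3 + 0)**2 + 17*(-3 + 0) - 119 + (-3 + 0)*(-7)) - 1300)/642) = -776*(3723 + (((-3)**2 + 17*(-3) - 119 - 3*(-7)) - 1300)*(1/642)) = -776*(3723 + ((9 - 51 - 119 + 21) - 1300)*(1/642)) = -776*(3723 + (-140 - 1300)*(1/642)) = -776*(3723 - 1440*1/642) = -776*(3723 - 240/107) = -776*398121/107 = -308941896/107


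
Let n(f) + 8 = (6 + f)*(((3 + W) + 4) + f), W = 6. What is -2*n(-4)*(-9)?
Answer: 180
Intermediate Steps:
n(f) = -8 + (6 + f)*(13 + f) (n(f) = -8 + (6 + f)*(((3 + 6) + 4) + f) = -8 + (6 + f)*((9 + 4) + f) = -8 + (6 + f)*(13 + f))
-2*n(-4)*(-9) = -2*(70 + (-4)² + 19*(-4))*(-9) = -2*(70 + 16 - 76)*(-9) = -2*10*(-9) = -20*(-9) = 180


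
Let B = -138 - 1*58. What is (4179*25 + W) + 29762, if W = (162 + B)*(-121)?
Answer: 138351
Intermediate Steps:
B = -196 (B = -138 - 58 = -196)
W = 4114 (W = (162 - 196)*(-121) = -34*(-121) = 4114)
(4179*25 + W) + 29762 = (4179*25 + 4114) + 29762 = (104475 + 4114) + 29762 = 108589 + 29762 = 138351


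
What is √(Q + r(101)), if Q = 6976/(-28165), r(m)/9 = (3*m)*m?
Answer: √218487015501035/28165 ≈ 524.81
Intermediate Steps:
r(m) = 27*m² (r(m) = 9*((3*m)*m) = 9*(3*m²) = 27*m²)
Q = -6976/28165 (Q = 6976*(-1/28165) = -6976/28165 ≈ -0.24768)
√(Q + r(101)) = √(-6976/28165 + 27*101²) = √(-6976/28165 + 27*10201) = √(-6976/28165 + 275427) = √(7757394479/28165) = √218487015501035/28165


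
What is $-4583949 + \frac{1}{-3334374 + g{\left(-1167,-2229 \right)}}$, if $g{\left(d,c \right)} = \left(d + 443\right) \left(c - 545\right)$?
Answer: $- \frac{6078307206103}{1325998} \approx -4.584 \cdot 10^{6}$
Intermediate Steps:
$g{\left(d,c \right)} = \left(-545 + c\right) \left(443 + d\right)$ ($g{\left(d,c \right)} = \left(443 + d\right) \left(-545 + c\right) = \left(-545 + c\right) \left(443 + d\right)$)
$-4583949 + \frac{1}{-3334374 + g{\left(-1167,-2229 \right)}} = -4583949 + \frac{1}{-3334374 - -2008376} = -4583949 + \frac{1}{-3334374 + \left(-241435 + 636015 - 987447 + 2601243\right)} = -4583949 + \frac{1}{-3334374 + 2008376} = -4583949 + \frac{1}{-1325998} = -4583949 - \frac{1}{1325998} = - \frac{6078307206103}{1325998}$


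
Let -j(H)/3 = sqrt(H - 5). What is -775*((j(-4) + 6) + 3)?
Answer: -6975 + 6975*I ≈ -6975.0 + 6975.0*I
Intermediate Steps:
j(H) = -3*sqrt(-5 + H) (j(H) = -3*sqrt(H - 5) = -3*sqrt(-5 + H))
-775*((j(-4) + 6) + 3) = -775*((-3*sqrt(-5 - 4) + 6) + 3) = -775*((-9*I + 6) + 3) = -775*((6 - 9*I) + 3) = -775*(9 - 9*I) = -6975 + 6975*I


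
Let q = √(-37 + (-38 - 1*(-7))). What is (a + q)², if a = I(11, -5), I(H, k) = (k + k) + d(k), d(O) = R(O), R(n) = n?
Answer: 157 - 60*I*√17 ≈ 157.0 - 247.39*I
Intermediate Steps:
d(O) = O
I(H, k) = 3*k (I(H, k) = (k + k) + k = 2*k + k = 3*k)
q = 2*I*√17 (q = √(-37 + (-38 + 7)) = √(-37 - 31) = √(-68) = 2*I*√17 ≈ 8.2462*I)
a = -15 (a = 3*(-5) = -15)
(a + q)² = (-15 + 2*I*√17)²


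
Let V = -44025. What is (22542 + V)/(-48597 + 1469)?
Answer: 21483/47128 ≈ 0.45584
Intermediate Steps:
(22542 + V)/(-48597 + 1469) = (22542 - 44025)/(-48597 + 1469) = -21483/(-47128) = -21483*(-1/47128) = 21483/47128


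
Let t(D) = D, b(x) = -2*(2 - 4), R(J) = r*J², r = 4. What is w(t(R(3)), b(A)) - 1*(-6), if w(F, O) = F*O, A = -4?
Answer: 150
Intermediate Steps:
R(J) = 4*J²
b(x) = 4 (b(x) = -2*(-2) = 4)
w(t(R(3)), b(A)) - 1*(-6) = (4*3²)*4 - 1*(-6) = (4*9)*4 + 6 = 36*4 + 6 = 144 + 6 = 150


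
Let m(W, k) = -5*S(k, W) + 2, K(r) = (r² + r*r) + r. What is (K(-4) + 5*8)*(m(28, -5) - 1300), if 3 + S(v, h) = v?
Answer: -85544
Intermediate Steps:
S(v, h) = -3 + v
K(r) = r + 2*r² (K(r) = (r² + r²) + r = 2*r² + r = r + 2*r²)
m(W, k) = 17 - 5*k (m(W, k) = -5*(-3 + k) + 2 = (15 - 5*k) + 2 = 17 - 5*k)
(K(-4) + 5*8)*(m(28, -5) - 1300) = (-4*(1 + 2*(-4)) + 5*8)*((17 - 5*(-5)) - 1300) = (-4*(1 - 8) + 40)*((17 + 25) - 1300) = (-4*(-7) + 40)*(42 - 1300) = (28 + 40)*(-1258) = 68*(-1258) = -85544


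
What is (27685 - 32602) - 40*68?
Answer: -7637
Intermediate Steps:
(27685 - 32602) - 40*68 = -4917 - 2720 = -7637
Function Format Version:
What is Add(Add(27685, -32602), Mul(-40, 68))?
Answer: -7637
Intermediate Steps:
Add(Add(27685, -32602), Mul(-40, 68)) = Add(-4917, -2720) = -7637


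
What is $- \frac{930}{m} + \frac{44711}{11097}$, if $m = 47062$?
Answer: $\frac{1046934436}{261123507} \approx 4.0093$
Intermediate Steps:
$- \frac{930}{m} + \frac{44711}{11097} = - \frac{930}{47062} + \frac{44711}{11097} = \left(-930\right) \frac{1}{47062} + 44711 \cdot \frac{1}{11097} = - \frac{465}{23531} + \frac{44711}{11097} = \frac{1046934436}{261123507}$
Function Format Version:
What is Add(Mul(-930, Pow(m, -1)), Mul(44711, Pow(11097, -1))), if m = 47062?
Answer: Rational(1046934436, 261123507) ≈ 4.0093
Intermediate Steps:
Add(Mul(-930, Pow(m, -1)), Mul(44711, Pow(11097, -1))) = Add(Mul(-930, Pow(47062, -1)), Mul(44711, Pow(11097, -1))) = Add(Mul(-930, Rational(1, 47062)), Mul(44711, Rational(1, 11097))) = Add(Rational(-465, 23531), Rational(44711, 11097)) = Rational(1046934436, 261123507)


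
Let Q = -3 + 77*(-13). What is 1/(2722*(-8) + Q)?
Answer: -1/22780 ≈ -4.3898e-5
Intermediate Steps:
Q = -1004 (Q = -3 - 1001 = -1004)
1/(2722*(-8) + Q) = 1/(2722*(-8) - 1004) = 1/(-21776 - 1004) = 1/(-22780) = -1/22780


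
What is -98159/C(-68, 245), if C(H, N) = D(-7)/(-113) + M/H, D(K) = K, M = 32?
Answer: 188563439/785 ≈ 2.4021e+5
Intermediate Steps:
C(H, N) = 7/113 + 32/H (C(H, N) = -7/(-113) + 32/H = -7*(-1/113) + 32/H = 7/113 + 32/H)
-98159/C(-68, 245) = -98159/(7/113 + 32/(-68)) = -98159/(7/113 + 32*(-1/68)) = -98159/(7/113 - 8/17) = -98159/(-785/1921) = -98159*(-1921/785) = 188563439/785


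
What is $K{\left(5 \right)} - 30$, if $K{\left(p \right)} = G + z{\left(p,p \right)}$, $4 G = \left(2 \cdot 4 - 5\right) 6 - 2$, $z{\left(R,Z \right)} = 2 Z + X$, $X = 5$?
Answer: $-11$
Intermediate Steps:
$z{\left(R,Z \right)} = 5 + 2 Z$ ($z{\left(R,Z \right)} = 2 Z + 5 = 5 + 2 Z$)
$G = 4$ ($G = \frac{\left(2 \cdot 4 - 5\right) 6 - 2}{4} = \frac{\left(8 - 5\right) 6 - 2}{4} = \frac{3 \cdot 6 - 2}{4} = \frac{18 - 2}{4} = \frac{1}{4} \cdot 16 = 4$)
$K{\left(p \right)} = 9 + 2 p$ ($K{\left(p \right)} = 4 + \left(5 + 2 p\right) = 9 + 2 p$)
$K{\left(5 \right)} - 30 = \left(9 + 2 \cdot 5\right) - 30 = \left(9 + 10\right) - 30 = 19 - 30 = -11$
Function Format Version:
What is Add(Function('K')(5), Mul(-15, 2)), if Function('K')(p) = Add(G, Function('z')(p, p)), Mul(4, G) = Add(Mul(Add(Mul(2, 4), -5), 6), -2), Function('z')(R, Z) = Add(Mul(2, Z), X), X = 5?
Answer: -11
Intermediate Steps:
Function('z')(R, Z) = Add(5, Mul(2, Z)) (Function('z')(R, Z) = Add(Mul(2, Z), 5) = Add(5, Mul(2, Z)))
G = 4 (G = Mul(Rational(1, 4), Add(Mul(Add(Mul(2, 4), -5), 6), -2)) = Mul(Rational(1, 4), Add(Mul(Add(8, -5), 6), -2)) = Mul(Rational(1, 4), Add(Mul(3, 6), -2)) = Mul(Rational(1, 4), Add(18, -2)) = Mul(Rational(1, 4), 16) = 4)
Function('K')(p) = Add(9, Mul(2, p)) (Function('K')(p) = Add(4, Add(5, Mul(2, p))) = Add(9, Mul(2, p)))
Add(Function('K')(5), Mul(-15, 2)) = Add(Add(9, Mul(2, 5)), Mul(-15, 2)) = Add(Add(9, 10), -30) = Add(19, -30) = -11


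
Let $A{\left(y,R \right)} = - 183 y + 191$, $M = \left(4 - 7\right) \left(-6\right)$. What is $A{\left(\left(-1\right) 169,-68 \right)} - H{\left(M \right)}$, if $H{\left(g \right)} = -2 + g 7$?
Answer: $30994$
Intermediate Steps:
$M = 18$ ($M = \left(-3\right) \left(-6\right) = 18$)
$H{\left(g \right)} = -2 + 7 g$
$A{\left(y,R \right)} = 191 - 183 y$
$A{\left(\left(-1\right) 169,-68 \right)} - H{\left(M \right)} = \left(191 - 183 \left(\left(-1\right) 169\right)\right) - \left(-2 + 7 \cdot 18\right) = \left(191 - -30927\right) - \left(-2 + 126\right) = \left(191 + 30927\right) - 124 = 31118 - 124 = 30994$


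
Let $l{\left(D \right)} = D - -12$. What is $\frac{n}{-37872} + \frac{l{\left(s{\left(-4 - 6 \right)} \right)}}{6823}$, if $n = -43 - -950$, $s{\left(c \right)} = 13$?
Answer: $- \frac{5241661}{258400656} \approx -0.020285$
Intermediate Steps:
$n = 907$ ($n = -43 + 950 = 907$)
$l{\left(D \right)} = 12 + D$ ($l{\left(D \right)} = D + 12 = 12 + D$)
$\frac{n}{-37872} + \frac{l{\left(s{\left(-4 - 6 \right)} \right)}}{6823} = \frac{907}{-37872} + \frac{12 + 13}{6823} = 907 \left(- \frac{1}{37872}\right) + 25 \cdot \frac{1}{6823} = - \frac{907}{37872} + \frac{25}{6823} = - \frac{5241661}{258400656}$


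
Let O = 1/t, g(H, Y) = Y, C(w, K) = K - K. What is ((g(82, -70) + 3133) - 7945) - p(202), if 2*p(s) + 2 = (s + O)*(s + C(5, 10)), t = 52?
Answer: -1314817/52 ≈ -25285.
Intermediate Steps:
C(w, K) = 0
O = 1/52 ≈ 0.019231
p(s) = -1 + s*(1/52 + s)/2 (p(s) = -1 + ((s + 1/52)*(s + 0))/2 = -1 + ((1/52 + s)*s)/2 = -1 + (s*(1/52 + s))/2 = -1 + s*(1/52 + s)/2)
((g(82, -70) + 3133) - 7945) - p(202) = ((-70 + 3133) - 7945) - (-1 + (½)*202² + (1/104)*202) = (3063 - 7945) - (-1 + (½)*40804 + 101/52) = -4882 - (-1 + 20402 + 101/52) = -4882 - 1*1060953/52 = -4882 - 1060953/52 = -1314817/52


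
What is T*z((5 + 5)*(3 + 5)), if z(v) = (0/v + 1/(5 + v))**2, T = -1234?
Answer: -1234/7225 ≈ -0.17080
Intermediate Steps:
z(v) = (5 + v)**(-2) (z(v) = (0 + 1/(5 + v))**2 = (1/(5 + v))**2 = (5 + v)**(-2))
T*z((5 + 5)*(3 + 5)) = -1234/(5 + (5 + 5)*(3 + 5))**2 = -1234/(5 + 10*8)**2 = -1234/(5 + 80)**2 = -1234/85**2 = -1234*1/7225 = -1234/7225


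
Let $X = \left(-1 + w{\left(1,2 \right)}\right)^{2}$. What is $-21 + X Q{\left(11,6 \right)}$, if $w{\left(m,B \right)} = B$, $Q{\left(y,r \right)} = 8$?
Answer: $-13$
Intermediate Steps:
$X = 1$ ($X = \left(-1 + 2\right)^{2} = 1^{2} = 1$)
$-21 + X Q{\left(11,6 \right)} = -21 + 1 \cdot 8 = -21 + 8 = -13$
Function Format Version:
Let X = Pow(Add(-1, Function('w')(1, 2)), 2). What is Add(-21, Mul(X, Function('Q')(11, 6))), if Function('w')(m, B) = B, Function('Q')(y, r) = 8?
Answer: -13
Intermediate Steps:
X = 1 (X = Pow(Add(-1, 2), 2) = Pow(1, 2) = 1)
Add(-21, Mul(X, Function('Q')(11, 6))) = Add(-21, Mul(1, 8)) = Add(-21, 8) = -13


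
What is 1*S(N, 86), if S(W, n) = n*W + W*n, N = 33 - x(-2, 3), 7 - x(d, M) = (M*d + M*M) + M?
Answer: 5504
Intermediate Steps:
x(d, M) = 7 - M - M**2 - M*d (x(d, M) = 7 - ((M*d + M*M) + M) = 7 - ((M*d + M**2) + M) = 7 - ((M**2 + M*d) + M) = 7 - (M + M**2 + M*d) = 7 + (-M - M**2 - M*d) = 7 - M - M**2 - M*d)
N = 32 (N = 33 - (7 - 1*3 - 1*3**2 - 1*3*(-2)) = 33 - (7 - 3 - 1*9 + 6) = 33 - (7 - 3 - 9 + 6) = 33 - 1*1 = 33 - 1 = 32)
S(W, n) = 2*W*n (S(W, n) = W*n + W*n = 2*W*n)
1*S(N, 86) = 1*(2*32*86) = 1*5504 = 5504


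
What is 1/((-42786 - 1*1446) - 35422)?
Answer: -1/79654 ≈ -1.2554e-5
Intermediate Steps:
1/((-42786 - 1*1446) - 35422) = 1/((-42786 - 1446) - 35422) = 1/(-44232 - 35422) = 1/(-79654) = -1/79654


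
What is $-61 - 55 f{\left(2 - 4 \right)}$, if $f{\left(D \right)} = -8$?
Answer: $379$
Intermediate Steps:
$-61 - 55 f{\left(2 - 4 \right)} = -61 - -440 = -61 + 440 = 379$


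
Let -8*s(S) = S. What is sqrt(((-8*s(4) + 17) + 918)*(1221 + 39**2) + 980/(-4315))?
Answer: sqrt(1917584876374)/863 ≈ 1604.6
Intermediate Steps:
s(S) = -S/8
sqrt(((-8*s(4) + 17) + 918)*(1221 + 39**2) + 980/(-4315)) = sqrt(((-(-1)*4 + 17) + 918)*(1221 + 39**2) + 980/(-4315)) = sqrt(((-8*(-1/2) + 17) + 918)*(1221 + 1521) + 980*(-1/4315)) = sqrt(((4 + 17) + 918)*2742 - 196/863) = sqrt((21 + 918)*2742 - 196/863) = sqrt(939*2742 - 196/863) = sqrt(2574738 - 196/863) = sqrt(2221998698/863) = sqrt(1917584876374)/863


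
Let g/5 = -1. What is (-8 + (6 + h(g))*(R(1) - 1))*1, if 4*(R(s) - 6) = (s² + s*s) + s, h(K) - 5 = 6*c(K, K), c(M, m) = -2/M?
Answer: 1381/20 ≈ 69.050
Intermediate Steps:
g = -5 (g = 5*(-1) = -5)
h(K) = 5 - 12/K (h(K) = 5 + 6*(-2/K) = 5 - 12/K)
R(s) = 6 + s²/2 + s/4 (R(s) = 6 + ((s² + s*s) + s)/4 = 6 + ((s² + s²) + s)/4 = 6 + (2*s² + s)/4 = 6 + (s + 2*s²)/4 = 6 + (s²/2 + s/4) = 6 + s²/2 + s/4)
(-8 + (6 + h(g))*(R(1) - 1))*1 = (-8 + (6 + (5 - 12/(-5)))*((6 + (½)*1² + (¼)*1) - 1))*1 = (-8 + (6 + (5 - 12*(-⅕)))*((6 + (½)*1 + ¼) - 1))*1 = (-8 + (6 + (5 + 12/5))*((6 + ½ + ¼) - 1))*1 = (-8 + (6 + 37/5)*(27/4 - 1))*1 = (-8 + (67/5)*(23/4))*1 = (-8 + 1541/20)*1 = (1381/20)*1 = 1381/20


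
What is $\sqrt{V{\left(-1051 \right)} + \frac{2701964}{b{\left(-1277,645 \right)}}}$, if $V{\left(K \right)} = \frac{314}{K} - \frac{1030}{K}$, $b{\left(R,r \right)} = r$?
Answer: $\frac{8 \sqrt{30083984272245}}{677895} \approx 64.729$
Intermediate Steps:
$V{\left(K \right)} = - \frac{716}{K}$
$\sqrt{V{\left(-1051 \right)} + \frac{2701964}{b{\left(-1277,645 \right)}}} = \sqrt{- \frac{716}{-1051} + \frac{2701964}{645}} = \sqrt{\left(-716\right) \left(- \frac{1}{1051}\right) + 2701964 \cdot \frac{1}{645}} = \sqrt{\frac{716}{1051} + \frac{2701964}{645}} = \sqrt{\frac{2840225984}{677895}} = \frac{8 \sqrt{30083984272245}}{677895}$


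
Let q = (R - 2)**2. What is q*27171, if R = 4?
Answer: 108684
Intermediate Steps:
q = 4 (q = (4 - 2)**2 = 2**2 = 4)
q*27171 = 4*27171 = 108684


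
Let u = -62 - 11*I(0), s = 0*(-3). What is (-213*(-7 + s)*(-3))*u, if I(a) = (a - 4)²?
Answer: 1064574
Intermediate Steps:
I(a) = (-4 + a)²
s = 0
u = -238 (u = -62 - 11*(-4 + 0)² = -62 - 11*(-4)² = -62 - 11*16 = -62 - 176 = -238)
(-213*(-7 + s)*(-3))*u = -213*(-7 + 0)*(-3)*(-238) = -(-1491)*(-3)*(-238) = -213*21*(-238) = -4473*(-238) = 1064574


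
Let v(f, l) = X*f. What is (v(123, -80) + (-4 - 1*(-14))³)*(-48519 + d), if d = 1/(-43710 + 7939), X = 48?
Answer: -11982397027600/35771 ≈ -3.3497e+8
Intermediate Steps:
d = -1/35771 (d = 1/(-35771) = -1/35771 ≈ -2.7956e-5)
v(f, l) = 48*f
(v(123, -80) + (-4 - 1*(-14))³)*(-48519 + d) = (48*123 + (-4 - 1*(-14))³)*(-48519 - 1/35771) = (5904 + (-4 + 14)³)*(-1735573150/35771) = (5904 + 10³)*(-1735573150/35771) = (5904 + 1000)*(-1735573150/35771) = 6904*(-1735573150/35771) = -11982397027600/35771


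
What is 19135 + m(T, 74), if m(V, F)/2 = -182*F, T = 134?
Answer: -7801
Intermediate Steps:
m(V, F) = -364*F (m(V, F) = 2*(-182*F) = -364*F)
19135 + m(T, 74) = 19135 - 364*74 = 19135 - 26936 = -7801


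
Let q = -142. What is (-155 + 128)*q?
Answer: 3834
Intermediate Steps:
(-155 + 128)*q = (-155 + 128)*(-142) = -27*(-142) = 3834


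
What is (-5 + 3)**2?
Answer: 4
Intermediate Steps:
(-5 + 3)**2 = (-2)**2 = 4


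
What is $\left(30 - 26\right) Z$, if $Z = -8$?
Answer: $-32$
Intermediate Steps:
$\left(30 - 26\right) Z = \left(30 - 26\right) \left(-8\right) = 4 \left(-8\right) = -32$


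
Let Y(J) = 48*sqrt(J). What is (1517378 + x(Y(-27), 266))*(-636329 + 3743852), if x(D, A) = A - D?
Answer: 4716113635812 - 447483312*I*sqrt(3) ≈ 4.7161e+12 - 7.7506e+8*I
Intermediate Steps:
(1517378 + x(Y(-27), 266))*(-636329 + 3743852) = (1517378 + (266 - 48*sqrt(-27)))*(-636329 + 3743852) = (1517378 + (266 - 48*3*I*sqrt(3)))*3107523 = (1517378 + (266 - 144*I*sqrt(3)))*3107523 = (1517644 - 144*I*sqrt(3))*3107523 = 4716113635812 - 447483312*I*sqrt(3)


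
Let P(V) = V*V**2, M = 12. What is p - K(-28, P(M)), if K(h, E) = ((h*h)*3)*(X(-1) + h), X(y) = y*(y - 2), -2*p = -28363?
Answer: 145963/2 ≈ 72982.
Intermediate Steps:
p = 28363/2 (p = -1/2*(-28363) = 28363/2 ≈ 14182.)
P(V) = V**3
X(y) = y*(-2 + y)
K(h, E) = 3*h**2*(3 + h) (K(h, E) = ((h*h)*3)*(-(-2 - 1) + h) = (h**2*3)*(-1*(-3) + h) = (3*h**2)*(3 + h) = 3*h**2*(3 + h))
p - K(-28, P(M)) = 28363/2 - 3*(-28)**2*(3 - 28) = 28363/2 - 3*784*(-25) = 28363/2 - 1*(-58800) = 28363/2 + 58800 = 145963/2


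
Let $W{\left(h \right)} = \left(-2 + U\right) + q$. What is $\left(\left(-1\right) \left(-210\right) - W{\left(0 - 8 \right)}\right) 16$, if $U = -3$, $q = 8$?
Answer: $3312$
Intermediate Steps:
$W{\left(h \right)} = 3$ ($W{\left(h \right)} = \left(-2 - 3\right) + 8 = -5 + 8 = 3$)
$\left(\left(-1\right) \left(-210\right) - W{\left(0 - 8 \right)}\right) 16 = \left(\left(-1\right) \left(-210\right) - 3\right) 16 = \left(210 - 3\right) 16 = 207 \cdot 16 = 3312$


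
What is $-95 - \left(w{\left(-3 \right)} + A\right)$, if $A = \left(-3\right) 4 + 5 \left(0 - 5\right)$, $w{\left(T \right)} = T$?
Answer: $-55$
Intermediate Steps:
$A = -37$ ($A = -12 + 5 \left(0 - 5\right) = -12 + 5 \left(-5\right) = -12 - 25 = -37$)
$-95 - \left(w{\left(-3 \right)} + A\right) = -95 - \left(-3 - 37\right) = -95 - -40 = -95 + 40 = -55$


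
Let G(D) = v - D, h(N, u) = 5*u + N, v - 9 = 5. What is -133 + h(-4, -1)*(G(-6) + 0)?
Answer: -313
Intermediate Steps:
v = 14 (v = 9 + 5 = 14)
h(N, u) = N + 5*u
G(D) = 14 - D
-133 + h(-4, -1)*(G(-6) + 0) = -133 + (-4 + 5*(-1))*((14 - 1*(-6)) + 0) = -133 + (-4 - 5)*((14 + 6) + 0) = -133 - 9*(20 + 0) = -133 - 9*20 = -133 - 180 = -313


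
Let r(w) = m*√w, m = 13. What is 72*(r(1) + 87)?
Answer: 7200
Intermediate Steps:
r(w) = 13*√w
72*(r(1) + 87) = 72*(13*√1 + 87) = 72*(13*1 + 87) = 72*(13 + 87) = 72*100 = 7200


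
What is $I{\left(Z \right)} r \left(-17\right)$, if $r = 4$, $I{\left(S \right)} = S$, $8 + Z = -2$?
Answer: $680$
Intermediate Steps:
$Z = -10$ ($Z = -8 - 2 = -10$)
$I{\left(Z \right)} r \left(-17\right) = \left(-10\right) 4 \left(-17\right) = \left(-40\right) \left(-17\right) = 680$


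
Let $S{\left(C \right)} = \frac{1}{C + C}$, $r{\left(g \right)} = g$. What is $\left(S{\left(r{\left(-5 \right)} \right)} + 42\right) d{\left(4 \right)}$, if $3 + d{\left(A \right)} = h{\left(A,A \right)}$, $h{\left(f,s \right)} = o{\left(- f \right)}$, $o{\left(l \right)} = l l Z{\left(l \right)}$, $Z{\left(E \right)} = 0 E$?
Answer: $- \frac{1257}{10} \approx -125.7$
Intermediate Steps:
$Z{\left(E \right)} = 0$
$S{\left(C \right)} = \frac{1}{2 C}$
$o{\left(l \right)} = 0$ ($o{\left(l \right)} = l l 0 = l^{2} \cdot 0 = 0$)
$h{\left(f,s \right)} = 0$
$d{\left(A \right)} = -3$ ($d{\left(A \right)} = -3 + 0 = -3$)
$\left(S{\left(r{\left(-5 \right)} \right)} + 42\right) d{\left(4 \right)} = \left(\frac{1}{2 \left(-5\right)} + 42\right) \left(-3\right) = \left(\frac{1}{2} \left(- \frac{1}{5}\right) + 42\right) \left(-3\right) = \left(- \frac{1}{10} + 42\right) \left(-3\right) = \frac{419}{10} \left(-3\right) = - \frac{1257}{10}$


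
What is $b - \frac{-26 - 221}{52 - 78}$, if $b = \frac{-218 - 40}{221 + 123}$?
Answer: $- \frac{41}{4} \approx -10.25$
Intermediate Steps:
$b = - \frac{3}{4}$ ($b = - \frac{258}{344} = \left(-258\right) \frac{1}{344} = - \frac{3}{4} \approx -0.75$)
$b - \frac{-26 - 221}{52 - 78} = - \frac{3}{4} - \frac{-26 - 221}{52 - 78} = - \frac{3}{4} - - \frac{247}{-26} = - \frac{3}{4} - \left(-247\right) \left(- \frac{1}{26}\right) = - \frac{3}{4} - \frac{19}{2} = - \frac{41}{4}$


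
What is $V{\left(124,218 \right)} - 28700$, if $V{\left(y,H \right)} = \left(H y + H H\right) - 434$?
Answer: $45422$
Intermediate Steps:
$V{\left(y,H \right)} = -434 + H^{2} + H y$ ($V{\left(y,H \right)} = \left(H y + H^{2}\right) - 434 = \left(H^{2} + H y\right) - 434 = -434 + H^{2} + H y$)
$V{\left(124,218 \right)} - 28700 = \left(-434 + 218^{2} + 218 \cdot 124\right) - 28700 = \left(-434 + 47524 + 27032\right) - 28700 = 74122 - 28700 = 45422$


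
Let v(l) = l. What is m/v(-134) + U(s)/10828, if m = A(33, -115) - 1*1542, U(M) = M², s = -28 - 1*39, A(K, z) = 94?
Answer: 8140235/725476 ≈ 11.221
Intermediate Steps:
s = -67 (s = -28 - 39 = -67)
m = -1448 (m = 94 - 1*1542 = 94 - 1542 = -1448)
m/v(-134) + U(s)/10828 = -1448/(-134) + (-67)²/10828 = -1448*(-1/134) + 4489*(1/10828) = 724/67 + 4489/10828 = 8140235/725476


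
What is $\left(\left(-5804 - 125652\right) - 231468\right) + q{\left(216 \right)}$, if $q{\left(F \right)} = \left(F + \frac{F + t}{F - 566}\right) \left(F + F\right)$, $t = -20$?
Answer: $- \frac{6746348}{25} \approx -2.6985 \cdot 10^{5}$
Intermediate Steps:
$q{\left(F \right)} = 2 F \left(F + \frac{-20 + F}{-566 + F}\right)$ ($q{\left(F \right)} = \left(F + \frac{F - 20}{F - 566}\right) \left(F + F\right) = \left(F + \frac{-20 + F}{-566 + F}\right) 2 F = 2 F \left(F + \frac{-20 + F}{-566 + F}\right)$)
$\left(\left(-5804 - 125652\right) - 231468\right) + q{\left(216 \right)} = \left(\left(-5804 - 125652\right) - 231468\right) + 2 \cdot 216 \frac{1}{-566 + 216} \left(-20 + 216^{2} - 122040\right) = \left(-131456 - 231468\right) + 2 \cdot 216 \frac{1}{-350} \left(-20 + 46656 - 122040\right) = -362924 + 2 \cdot 216 \left(- \frac{1}{350}\right) \left(-75404\right) = -362924 + \frac{2326752}{25} = - \frac{6746348}{25}$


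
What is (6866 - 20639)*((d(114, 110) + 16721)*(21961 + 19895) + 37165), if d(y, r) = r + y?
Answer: -9769011021705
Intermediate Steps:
(6866 - 20639)*((d(114, 110) + 16721)*(21961 + 19895) + 37165) = (6866 - 20639)*(((110 + 114) + 16721)*(21961 + 19895) + 37165) = -13773*((224 + 16721)*41856 + 37165) = -13773*(16945*41856 + 37165) = -13773*(709249920 + 37165) = -13773*709287085 = -9769011021705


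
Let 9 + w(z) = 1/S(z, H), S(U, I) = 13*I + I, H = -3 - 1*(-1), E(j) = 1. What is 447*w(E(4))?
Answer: -113091/28 ≈ -4039.0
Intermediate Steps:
H = -2 (H = -3 + 1 = -2)
S(U, I) = 14*I
w(z) = -253/28 (w(z) = -9 + 1/(14*(-2)) = -9 + 1/(-28) = -9 - 1/28 = -253/28)
447*w(E(4)) = 447*(-253/28) = -113091/28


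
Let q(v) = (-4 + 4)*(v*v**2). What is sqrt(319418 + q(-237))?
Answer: sqrt(319418) ≈ 565.17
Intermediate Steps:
q(v) = 0 (q(v) = 0*v**3 = 0)
sqrt(319418 + q(-237)) = sqrt(319418 + 0) = sqrt(319418)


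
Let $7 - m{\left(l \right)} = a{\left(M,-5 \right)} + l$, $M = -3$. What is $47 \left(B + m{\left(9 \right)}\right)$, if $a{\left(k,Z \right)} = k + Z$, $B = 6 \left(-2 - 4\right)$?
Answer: $-1410$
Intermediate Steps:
$B = -36$ ($B = 6 \left(-6\right) = -36$)
$a{\left(k,Z \right)} = Z + k$
$m{\left(l \right)} = 15 - l$ ($m{\left(l \right)} = 7 - \left(\left(-5 - 3\right) + l\right) = 7 - \left(-8 + l\right) = 15 - l$)
$47 \left(B + m{\left(9 \right)}\right) = 47 \left(-36 + \left(15 - 9\right)\right) = 47 \left(-36 + 6\right) = 47 \left(-30\right) = -1410$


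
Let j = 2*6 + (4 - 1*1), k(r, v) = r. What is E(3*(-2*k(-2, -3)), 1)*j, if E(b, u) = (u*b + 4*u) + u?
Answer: 255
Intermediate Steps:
E(b, u) = 5*u + b*u (E(b, u) = (b*u + 4*u) + u = (4*u + b*u) + u = 5*u + b*u)
j = 15 (j = 12 + (4 - 1) = 12 + 3 = 15)
E(3*(-2*k(-2, -3)), 1)*j = (1*(5 + 3*(-2*(-2))))*15 = (1*(5 + 3*4))*15 = (1*(5 + 12))*15 = (1*17)*15 = 17*15 = 255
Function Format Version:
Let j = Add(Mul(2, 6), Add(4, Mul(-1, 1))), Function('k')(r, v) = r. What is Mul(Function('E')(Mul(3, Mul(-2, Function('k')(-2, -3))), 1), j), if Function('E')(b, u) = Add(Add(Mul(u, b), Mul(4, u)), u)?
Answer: 255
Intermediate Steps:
Function('E')(b, u) = Add(Mul(5, u), Mul(b, u)) (Function('E')(b, u) = Add(Add(Mul(b, u), Mul(4, u)), u) = Add(Add(Mul(4, u), Mul(b, u)), u) = Add(Mul(5, u), Mul(b, u)))
j = 15 (j = Add(12, Add(4, -1)) = Add(12, 3) = 15)
Mul(Function('E')(Mul(3, Mul(-2, Function('k')(-2, -3))), 1), j) = Mul(Mul(1, Add(5, Mul(3, Mul(-2, -2)))), 15) = Mul(Mul(1, Add(5, Mul(3, 4))), 15) = Mul(Mul(1, Add(5, 12)), 15) = Mul(Mul(1, 17), 15) = Mul(17, 15) = 255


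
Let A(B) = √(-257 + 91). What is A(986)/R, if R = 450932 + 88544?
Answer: I*√166/539476 ≈ 2.3883e-5*I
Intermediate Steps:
R = 539476
A(B) = I*√166 (A(B) = √(-166) = I*√166)
A(986)/R = (I*√166)/539476 = (I*√166)*(1/539476) = I*√166/539476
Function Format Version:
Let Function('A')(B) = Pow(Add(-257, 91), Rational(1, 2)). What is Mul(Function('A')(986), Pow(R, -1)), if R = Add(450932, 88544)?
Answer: Mul(Rational(1, 539476), I, Pow(166, Rational(1, 2))) ≈ Mul(2.3883e-5, I)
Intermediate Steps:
R = 539476
Function('A')(B) = Mul(I, Pow(166, Rational(1, 2))) (Function('A')(B) = Pow(-166, Rational(1, 2)) = Mul(I, Pow(166, Rational(1, 2))))
Mul(Function('A')(986), Pow(R, -1)) = Mul(Mul(I, Pow(166, Rational(1, 2))), Pow(539476, -1)) = Mul(Mul(I, Pow(166, Rational(1, 2))), Rational(1, 539476)) = Mul(Rational(1, 539476), I, Pow(166, Rational(1, 2)))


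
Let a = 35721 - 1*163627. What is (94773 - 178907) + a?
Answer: -212040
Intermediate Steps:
a = -127906 (a = 35721 - 163627 = -127906)
(94773 - 178907) + a = (94773 - 178907) - 127906 = -84134 - 127906 = -212040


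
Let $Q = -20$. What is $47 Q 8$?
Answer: $-7520$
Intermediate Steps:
$47 Q 8 = 47 \left(-20\right) 8 = \left(-940\right) 8 = -7520$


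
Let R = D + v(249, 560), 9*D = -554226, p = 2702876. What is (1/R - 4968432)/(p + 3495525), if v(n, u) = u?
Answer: -909531098787/1134691683862 ≈ -0.80157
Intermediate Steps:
D = -184742/3 (D = (⅑)*(-554226) = -184742/3 ≈ -61581.)
R = -183062/3 (R = -184742/3 + 560 = -183062/3 ≈ -61021.)
(1/R - 4968432)/(p + 3495525) = (1/(-183062/3) - 4968432)/(2702876 + 3495525) = (-3/183062 - 4968432)/6198401 = -909531098787/183062*1/6198401 = -909531098787/1134691683862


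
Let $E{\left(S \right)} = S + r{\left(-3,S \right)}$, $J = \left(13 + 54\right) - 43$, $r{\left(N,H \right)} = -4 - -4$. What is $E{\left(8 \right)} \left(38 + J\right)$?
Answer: $496$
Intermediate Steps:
$r{\left(N,H \right)} = 0$ ($r{\left(N,H \right)} = -4 + 4 = 0$)
$J = 24$ ($J = 67 - 43 = 24$)
$E{\left(S \right)} = S$ ($E{\left(S \right)} = S + 0 = S$)
$E{\left(8 \right)} \left(38 + J\right) = 8 \left(38 + 24\right) = 8 \cdot 62 = 496$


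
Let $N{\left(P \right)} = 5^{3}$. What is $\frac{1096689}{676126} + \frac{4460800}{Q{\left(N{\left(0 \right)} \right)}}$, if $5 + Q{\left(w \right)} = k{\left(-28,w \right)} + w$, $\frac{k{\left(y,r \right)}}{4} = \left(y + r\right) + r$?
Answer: $\frac{17143001837}{3872358} \approx 4427.0$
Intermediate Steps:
$N{\left(P \right)} = 125$
$k{\left(y,r \right)} = 4 y + 8 r$ ($k{\left(y,r \right)} = 4 \left(\left(y + r\right) + r\right) = 4 \left(\left(r + y\right) + r\right) = 4 \left(y + 2 r\right) = 4 y + 8 r$)
$Q{\left(w \right)} = -117 + 9 w$ ($Q{\left(w \right)} = -5 + \left(\left(4 \left(-28\right) + 8 w\right) + w\right) = -5 + \left(\left(-112 + 8 w\right) + w\right) = -5 + \left(-112 + 9 w\right) = -117 + 9 w$)
$\frac{1096689}{676126} + \frac{4460800}{Q{\left(N{\left(0 \right)} \right)}} = \frac{1096689}{676126} + \frac{4460800}{-117 + 9 \cdot 125} = 1096689 \cdot \frac{1}{676126} + \frac{4460800}{-117 + 1125} = \frac{99699}{61466} + \frac{4460800}{1008} = \frac{99699}{61466} + 4460800 \cdot \frac{1}{1008} = \frac{99699}{61466} + \frac{278800}{63} = \frac{17143001837}{3872358}$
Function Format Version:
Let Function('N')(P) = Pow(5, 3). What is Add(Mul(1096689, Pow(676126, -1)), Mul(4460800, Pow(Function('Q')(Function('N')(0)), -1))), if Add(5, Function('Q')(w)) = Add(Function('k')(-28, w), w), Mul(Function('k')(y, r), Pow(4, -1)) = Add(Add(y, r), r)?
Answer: Rational(17143001837, 3872358) ≈ 4427.0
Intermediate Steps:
Function('N')(P) = 125
Function('k')(y, r) = Add(Mul(4, y), Mul(8, r)) (Function('k')(y, r) = Mul(4, Add(Add(y, r), r)) = Mul(4, Add(Add(r, y), r)) = Mul(4, Add(y, Mul(2, r))) = Add(Mul(4, y), Mul(8, r)))
Function('Q')(w) = Add(-117, Mul(9, w)) (Function('Q')(w) = Add(-5, Add(Add(Mul(4, -28), Mul(8, w)), w)) = Add(-5, Add(Add(-112, Mul(8, w)), w)) = Add(-5, Add(-112, Mul(9, w))) = Add(-117, Mul(9, w)))
Add(Mul(1096689, Pow(676126, -1)), Mul(4460800, Pow(Function('Q')(Function('N')(0)), -1))) = Add(Mul(1096689, Pow(676126, -1)), Mul(4460800, Pow(Add(-117, Mul(9, 125)), -1))) = Add(Mul(1096689, Rational(1, 676126)), Mul(4460800, Pow(Add(-117, 1125), -1))) = Add(Rational(99699, 61466), Mul(4460800, Pow(1008, -1))) = Add(Rational(99699, 61466), Mul(4460800, Rational(1, 1008))) = Add(Rational(99699, 61466), Rational(278800, 63)) = Rational(17143001837, 3872358)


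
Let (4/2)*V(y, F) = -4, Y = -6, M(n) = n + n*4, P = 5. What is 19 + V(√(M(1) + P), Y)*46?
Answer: -73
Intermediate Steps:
M(n) = 5*n (M(n) = n + 4*n = 5*n)
V(y, F) = -2 (V(y, F) = (½)*(-4) = -2)
19 + V(√(M(1) + P), Y)*46 = 19 - 2*46 = 19 - 92 = -73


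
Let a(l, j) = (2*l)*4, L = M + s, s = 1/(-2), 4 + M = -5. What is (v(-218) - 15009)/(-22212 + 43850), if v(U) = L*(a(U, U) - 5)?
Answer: 3213/43276 ≈ 0.074244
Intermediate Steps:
M = -9 (M = -4 - 5 = -9)
s = -½ ≈ -0.50000
L = -19/2 (L = -9 - ½ = -19/2 ≈ -9.5000)
a(l, j) = 8*l
v(U) = 95/2 - 76*U (v(U) = -19*(8*U - 5)/2 = -19*(-5 + 8*U)/2 = 95/2 - 76*U)
(v(-218) - 15009)/(-22212 + 43850) = ((95/2 - 76*(-218)) - 15009)/(-22212 + 43850) = ((95/2 + 16568) - 15009)/21638 = (33231/2 - 15009)*(1/21638) = (3213/2)*(1/21638) = 3213/43276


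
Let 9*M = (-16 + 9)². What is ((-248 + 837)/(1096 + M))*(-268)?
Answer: -1420668/9913 ≈ -143.31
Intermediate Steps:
M = 49/9 (M = (-16 + 9)²/9 = (⅑)*(-7)² = (⅑)*49 = 49/9 ≈ 5.4444)
((-248 + 837)/(1096 + M))*(-268) = ((-248 + 837)/(1096 + 49/9))*(-268) = (589/(9913/9))*(-268) = (589*(9/9913))*(-268) = (5301/9913)*(-268) = -1420668/9913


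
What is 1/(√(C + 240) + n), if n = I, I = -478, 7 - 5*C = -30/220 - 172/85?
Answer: -4469300/2134064271 - 5*√845662246/2134064271 ≈ -0.0021624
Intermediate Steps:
C = 17129/9350 (C = 7/5 - (-30/220 - 172/85)/5 = 7/5 - (-30*1/220 - 172*1/85)/5 = 7/5 - (-3/22 - 172/85)/5 = 7/5 - ⅕*(-4039/1870) = 7/5 + 4039/9350 = 17129/9350 ≈ 1.8320)
n = -478
1/(√(C + 240) + n) = 1/(√(17129/9350 + 240) - 478) = 1/(√(2261129/9350) - 478) = 1/(√845662246/1870 - 478) = 1/(-478 + √845662246/1870)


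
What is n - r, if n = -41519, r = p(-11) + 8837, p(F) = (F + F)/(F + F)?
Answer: -50357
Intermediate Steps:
p(F) = 1 (p(F) = (2*F)/((2*F)) = (2*F)*(1/(2*F)) = 1)
r = 8838 (r = 1 + 8837 = 8838)
n - r = -41519 - 1*8838 = -41519 - 8838 = -50357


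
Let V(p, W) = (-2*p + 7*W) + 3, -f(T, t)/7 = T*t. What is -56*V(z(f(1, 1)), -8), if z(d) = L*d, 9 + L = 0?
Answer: 10024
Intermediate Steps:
L = -9 (L = -9 + 0 = -9)
f(T, t) = -7*T*t
z(d) = -9*d
V(p, W) = 3 - 2*p + 7*W
-56*V(z(f(1, 1)), -8) = -56*(3 - (-18)*(-7*1*1) + 7*(-8)) = -56*(3 - (-18)*(-7) - 56) = -56*(3 - 2*63 - 56) = -56*(3 - 126 - 56) = -56*(-179) = 10024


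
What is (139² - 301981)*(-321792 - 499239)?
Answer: 232072622460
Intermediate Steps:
(139² - 301981)*(-321792 - 499239) = (19321 - 301981)*(-821031) = -282660*(-821031) = 232072622460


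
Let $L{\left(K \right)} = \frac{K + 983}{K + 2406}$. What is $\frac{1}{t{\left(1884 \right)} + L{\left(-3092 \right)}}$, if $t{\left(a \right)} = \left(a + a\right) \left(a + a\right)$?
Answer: $\frac{686}{9739709373} \approx 7.0433 \cdot 10^{-8}$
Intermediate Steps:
$L{\left(K \right)} = \frac{983 + K}{2406 + K}$
$t{\left(a \right)} = 4 a^{2}$ ($t{\left(a \right)} = 2 a 2 a = 4 a^{2}$)
$\frac{1}{t{\left(1884 \right)} + L{\left(-3092 \right)}} = \frac{1}{4 \cdot 1884^{2} + \frac{983 - 3092}{2406 - 3092}} = \frac{1}{4 \cdot 3549456 + \frac{1}{-686} \left(-2109\right)} = \frac{1}{14197824 - - \frac{2109}{686}} = \frac{1}{14197824 + \frac{2109}{686}} = \frac{1}{\frac{9739709373}{686}} = \frac{686}{9739709373}$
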